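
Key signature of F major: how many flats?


Flat major keys: C(0), F(1), Bb(2), Eb(3), Ab(4), Db(5), Gb(6), Cb(7)
F major has 1 flat
Order of flats: Bb Eb Ab Db Gb Cb Fb → first 1: Bb
= 1 flat


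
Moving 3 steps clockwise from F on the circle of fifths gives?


Let's work it out.
Each clockwise step on the circle of fifths moves up a perfect 5th
From F: F → C → G → D
= D


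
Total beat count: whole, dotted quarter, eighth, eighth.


Beat values:
  whole = 4 beats
  dotted quarter = 1.5 beats
  eighth = 0.5 beats
  eighth = 0.5 beats
Sum = 4 + 1.5 + 0.5 + 0.5
= 6.5 beats


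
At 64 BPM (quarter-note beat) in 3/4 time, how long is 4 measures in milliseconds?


Working:
Quarter-note beat duration = 60000 / 64 ms
Beats per measure (3/4) = 3
One measure = 3 × 60000 / 64 = 180000 / 64 ms
4 measures = 4 × 180000 / 64 = 720000 / 64
= 11250.0 ms


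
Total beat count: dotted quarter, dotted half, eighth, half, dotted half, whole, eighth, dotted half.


Working:
Beat values:
  dotted quarter = 1.5 beats
  dotted half = 3 beats
  eighth = 0.5 beats
  half = 2 beats
  dotted half = 3 beats
  whole = 4 beats
  eighth = 0.5 beats
  dotted half = 3 beats
Sum = 1.5 + 3 + 0.5 + 2 + 3 + 4 + 0.5 + 3
= 17.5 beats


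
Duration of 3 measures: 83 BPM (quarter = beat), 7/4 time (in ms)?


Working:
Quarter-note beat duration = 60000 / 83 ms
Beats per measure (7/4) = 7
One measure = 7 × 60000 / 83 = 420000 / 83 ms
3 measures = 3 × 420000 / 83 = 1260000 / 83
= 15180.7 ms


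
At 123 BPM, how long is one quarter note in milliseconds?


Working:
One quarter-note beat = 60000 / BPM = 60000 / 123 ms
Duration = 60000 / 123
= 487.8 ms


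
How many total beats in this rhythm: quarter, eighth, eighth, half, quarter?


Let's work it out.
Beat values:
  quarter = 1 beat
  eighth = 0.5 beats
  eighth = 0.5 beats
  half = 2 beats
  quarter = 1 beat
Sum = 1 + 0.5 + 0.5 + 2 + 1
= 5 beats


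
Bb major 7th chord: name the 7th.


Solution.
Major 7th chord = root + major 3rd + perfect 5th + major 7th
Seventh chords stack in thirds, so the letter names are B-D-F-A
Root: Bb
Major 3rd above Bb: D
Perfect 5th above Bb: F
Major 7th above Bb: A
The 7th = A


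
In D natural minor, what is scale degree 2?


Working:
Natural minor scale pattern: W-H-W-W-H-W-W (2-1-2-2-1-2-2 semitones)
Starting from D:
  D + 2 semitones → E
  E + 1 semitone → F
  F + 2 semitones → G
  G + 2 semitones → A
  A + 1 semitone → Bb
  Bb + 2 semitones → C
  C + 2 semitones → D
Scale: D E F G A Bb C
Degree 2 = E


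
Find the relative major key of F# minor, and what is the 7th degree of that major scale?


The relative major shares the key signature and is a minor 3rd above the minor tonic
A minor 3rd above F# is A
→ relative major of F# minor is A major
A major scale: A B C# D E F# G#
= A major; 7th degree = G#


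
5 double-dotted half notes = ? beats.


Working:
Base half note = 2 beats
Dot 1 adds half the previous value: +1
Dot 2 adds half the previous value: +1/2
One double-dotted half = 2 + 1 + 1/2 = 7/2
5 of them = 5 × 7/2 = 35/2
= 35/2 beats


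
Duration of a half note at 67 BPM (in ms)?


Reasoning:
One quarter-note beat = 60000 / BPM = 60000 / 67 ms
Half note = 2 × quarter note
Duration = 2 × 60000 / 67 = 120000 / 67
= 1791.0 ms


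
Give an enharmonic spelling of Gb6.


Enharmonic notes sound the same pitch but are spelled with different letter names
Gb and F# name the same pitch class
= F#6


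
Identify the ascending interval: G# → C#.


Let's work it out.
Letter names: G → C spans 4 letter names → a 4th
Semitones: G# → C# = 5 half-steps
A 4th of 5 semitones is a perfect 4th
= perfect 4th


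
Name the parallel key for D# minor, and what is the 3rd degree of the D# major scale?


Reasoning:
Parallel keys share the same tonic but differ in mode
D# minor → parallel is D# major
D# major scale: D# E# F## G# A# B# C##
= D# major; 3rd degree = F##


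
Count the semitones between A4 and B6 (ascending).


Absolute semitone position = octave×12 + chromatic position
A4: 4×12 + 9 = 57
B6: 6×12 + 11 = 83
Difference = 83 - 57 = 26
= 26 semitones


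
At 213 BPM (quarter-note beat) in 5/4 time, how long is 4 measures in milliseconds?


Solution.
Quarter-note beat duration = 60000 / 213 ms
Beats per measure (5/4) = 5
One measure = 5 × 60000 / 213 = 300000 / 213 ms
4 measures = 4 × 300000 / 213 = 1200000 / 213
= 5633.8 ms


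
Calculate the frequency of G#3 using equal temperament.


Let's work it out.
f = 440 × 2^(n/12) where n = semitones from A4
G#3: -13 semitones from A4
f = 440 × 2^(-13/12)
f = 207.65 Hz


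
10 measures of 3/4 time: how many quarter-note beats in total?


Time signature 3/4: the bottom number 4 means the quarter note gets one count
The top number 3 means 3 quarter-note beats per measure
Total = 3 × 10 measures
= 30 quarter-note beats


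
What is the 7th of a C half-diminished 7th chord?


Step by step:
Half-diminished 7th chord = root + minor 3rd + diminished 5th + minor 7th
Seventh chords stack in thirds, so the letter names are C-E-G-B
Root: C
Minor 3rd above C: Eb
Diminished 5th above C: Gb
Minor 7th above C: Bb
The 7th = Bb


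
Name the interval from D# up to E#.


Solution.
Letter names: D → E spans 2 letter names → a 2nd
Semitones: D# → E# = 2 half-steps
A 2nd of 2 semitones is a major 2nd
= major 2nd


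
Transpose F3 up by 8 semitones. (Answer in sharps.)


Step by step:
F3: chromatic position 5 in octave 3 → absolute = 3×12 + 5 = 41
Transpose up 8: 41 + 8 = 49
49 = 4×12 + 1 → C# in octave 4
Result = C#4


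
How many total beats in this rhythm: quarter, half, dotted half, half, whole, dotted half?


Solution.
Beat values:
  quarter = 1 beat
  half = 2 beats
  dotted half = 3 beats
  half = 2 beats
  whole = 4 beats
  dotted half = 3 beats
Sum = 1 + 2 + 3 + 2 + 4 + 3
= 15 beats


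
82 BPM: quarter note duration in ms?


One quarter-note beat = 60000 / BPM = 60000 / 82 ms
Duration = 60000 / 82
= 731.7 ms


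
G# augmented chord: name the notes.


Let's work it out.
Augmented triad = root + major 3rd (4 semitones) + augmented 5th (8 semitones)
A triad on G# stacks thirds, so the chord tones use letter names G-B-D
Root: G#
Major 3rd above G#: B#
Augmented 5th above G#: D##
Chord = G# B# D##


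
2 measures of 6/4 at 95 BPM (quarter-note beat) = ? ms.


Working:
Quarter-note beat duration = 60000 / 95 ms
Beats per measure (6/4) = 6
One measure = 6 × 60000 / 95 = 360000 / 95 ms
2 measures = 2 × 360000 / 95 = 720000 / 95
= 7578.9 ms


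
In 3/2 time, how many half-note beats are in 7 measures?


Solution.
Time signature 3/2: the bottom number 2 means the half note gets one count
The top number 3 means 3 half-note beats per measure
Total = 3 × 7 measures
= 21 half-note beats


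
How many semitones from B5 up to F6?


Let's work it out.
Absolute semitone position = octave×12 + chromatic position
B5: 5×12 + 11 = 71
F6: 6×12 + 5 = 77
Difference = 77 - 71 = 6
= 6 semitones


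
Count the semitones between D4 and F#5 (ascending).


Solution.
Absolute semitone position = octave×12 + chromatic position
D4: 4×12 + 2 = 50
F#5: 5×12 + 6 = 66
Difference = 66 - 50 = 16
= 16 semitones


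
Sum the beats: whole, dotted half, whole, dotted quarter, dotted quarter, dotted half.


Solution.
Beat values:
  whole = 4 beats
  dotted half = 3 beats
  whole = 4 beats
  dotted quarter = 1.5 beats
  dotted quarter = 1.5 beats
  dotted half = 3 beats
Sum = 4 + 3 + 4 + 1.5 + 1.5 + 3
= 17 beats


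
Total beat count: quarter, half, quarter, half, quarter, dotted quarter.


Let's work it out.
Beat values:
  quarter = 1 beat
  half = 2 beats
  quarter = 1 beat
  half = 2 beats
  quarter = 1 beat
  dotted quarter = 1.5 beats
Sum = 1 + 2 + 1 + 2 + 1 + 1.5
= 8.5 beats


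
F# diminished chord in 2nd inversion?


Root position: F# A C
2nd inversion: move root and 3rd up an octave
Bass note: C
Notes (bottom to top) = C F# A


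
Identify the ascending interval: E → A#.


Solution.
Letter names: E → A spans 4 letter names → a 4th
Semitones: E → A# = 6 half-steps
A 4th of 6 semitones is an augmented 4th
= augmented 4th


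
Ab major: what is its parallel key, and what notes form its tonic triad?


Step by step:
Parallel keys share the same tonic but differ in mode
Ab major → parallel is Ab minor
Tonic triad of Ab minor = Ab Cb Eb
= Ab minor; triad = Ab Cb Eb


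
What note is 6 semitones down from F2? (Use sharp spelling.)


Let's work it out.
F2: chromatic position 5 in octave 2 → absolute = 2×12 + 5 = 29
Transpose down 6: 29 - 6 = 23
23 = 1×12 + 11 → B in octave 1
Result = B1


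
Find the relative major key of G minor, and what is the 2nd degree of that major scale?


Step by step:
The relative major shares the key signature and is a minor 3rd above the minor tonic
A minor 3rd above G is Bb
→ relative major of G minor is Bb major
Bb major scale: Bb C D Eb F G A
= Bb major; 2nd degree = C


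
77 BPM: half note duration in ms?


Solution.
One quarter-note beat = 60000 / BPM = 60000 / 77 ms
Half note = 2 × quarter note
Duration = 2 × 60000 / 77 = 120000 / 77
= 1558.4 ms


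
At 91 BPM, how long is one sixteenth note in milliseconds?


Solution.
One quarter-note beat = 60000 / BPM = 60000 / 91 ms
Sixteenth note = 1/4 × quarter note
Duration = 1/4 × 60000 / 91 = 15000 / 91
= 164.8 ms


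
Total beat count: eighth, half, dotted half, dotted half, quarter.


Beat values:
  eighth = 0.5 beats
  half = 2 beats
  dotted half = 3 beats
  dotted half = 3 beats
  quarter = 1 beat
Sum = 0.5 + 2 + 3 + 3 + 1
= 9.5 beats


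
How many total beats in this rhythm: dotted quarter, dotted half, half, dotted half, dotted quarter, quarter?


Let's work it out.
Beat values:
  dotted quarter = 1.5 beats
  dotted half = 3 beats
  half = 2 beats
  dotted half = 3 beats
  dotted quarter = 1.5 beats
  quarter = 1 beat
Sum = 1.5 + 3 + 2 + 3 + 1.5 + 1
= 12 beats


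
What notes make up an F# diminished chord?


Diminished triad = root + minor 3rd (3 semitones) + diminished 5th (6 semitones)
A triad on F# stacks thirds, so the chord tones use letter names F-A-C
Root: F#
Minor 3rd above F#: A
Diminished 5th above F#: C
Chord = F# A C


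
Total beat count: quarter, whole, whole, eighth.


Beat values:
  quarter = 1 beat
  whole = 4 beats
  whole = 4 beats
  eighth = 0.5 beats
Sum = 1 + 4 + 4 + 0.5
= 9.5 beats


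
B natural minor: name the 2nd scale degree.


Natural minor scale pattern: W-H-W-W-H-W-W (2-1-2-2-1-2-2 semitones)
Starting from B:
  B + 2 semitones → C#
  C# + 1 semitone → D
  D + 2 semitones → E
  E + 2 semitones → F#
  F# + 1 semitone → G
  G + 2 semitones → A
  A + 2 semitones → B
Scale: B C# D E F# G A
Degree 2 = C#


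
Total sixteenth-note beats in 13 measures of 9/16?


Step by step:
Time signature 9/16: the bottom number 16 means the sixteenth note gets one count
The top number 9 means 9 sixteenth-note beats per measure
Total = 9 × 13 measures
= 117 sixteenth-note beats


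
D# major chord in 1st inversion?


Solution.
Root position: D# F## A#
1st inversion: move root up an octave
Bass note: F##
Notes (bottom to top) = F## A# D#


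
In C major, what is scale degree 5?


Step by step:
Major scale pattern: W-W-H-W-W-W-H (2-2-1-2-2-2-1 semitones)
Starting from C:
  C + 2 semitones → D
  D + 2 semitones → E
  E + 1 semitone → F
  F + 2 semitones → G
  G + 2 semitones → A
  A + 2 semitones → B
  B + 1 semitone → C
Scale: C D E F G A B
Degree 5 = G


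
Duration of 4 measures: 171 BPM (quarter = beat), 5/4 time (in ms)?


Quarter-note beat duration = 60000 / 171 ms
Beats per measure (5/4) = 5
One measure = 5 × 60000 / 171 = 300000 / 171 ms
4 measures = 4 × 300000 / 171 = 1200000 / 171
= 7017.5 ms


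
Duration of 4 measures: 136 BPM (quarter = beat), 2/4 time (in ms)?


Let's work it out.
Quarter-note beat duration = 60000 / 136 ms
Beats per measure (2/4) = 2
One measure = 2 × 60000 / 136 = 120000 / 136 ms
4 measures = 4 × 120000 / 136 = 480000 / 136
= 3529.4 ms


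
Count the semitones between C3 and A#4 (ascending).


Absolute semitone position = octave×12 + chromatic position
C3: 3×12 + 0 = 36
A#4: 4×12 + 10 = 58
Difference = 58 - 36 = 22
= 22 semitones


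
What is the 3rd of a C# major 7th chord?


Working:
Major 7th chord = root + major 3rd + perfect 5th + major 7th
Seventh chords stack in thirds, so the letter names are C-E-G-B
Root: C#
Major 3rd above C#: E#
Perfect 5th above C#: G#
Major 7th above C#: B#
The 3rd = E#


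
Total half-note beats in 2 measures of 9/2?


Step by step:
Time signature 9/2: the bottom number 2 means the half note gets one count
The top number 9 means 9 half-note beats per measure
Total = 9 × 2 measures
= 18 half-note beats


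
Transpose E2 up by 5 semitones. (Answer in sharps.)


Solution.
E2: chromatic position 4 in octave 2 → absolute = 2×12 + 4 = 28
Transpose up 5: 28 + 5 = 33
33 = 2×12 + 9 → A in octave 2
Result = A2


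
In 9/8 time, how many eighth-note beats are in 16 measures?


Reasoning:
Time signature 9/8: the bottom number 8 means the eighth note gets one count
The top number 9 means 9 eighth-note beats per measure
Total = 9 × 16 measures
= 144 eighth-note beats


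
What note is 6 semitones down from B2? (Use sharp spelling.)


Step by step:
B2: chromatic position 11 in octave 2 → absolute = 2×12 + 11 = 35
Transpose down 6: 35 - 6 = 29
29 = 2×12 + 5 → F in octave 2
Result = F2


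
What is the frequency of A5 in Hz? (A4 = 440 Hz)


Step by step:
f = 440 × 2^(n/12) where n = semitones from A4
A5: 12 semitones from A4
f = 440 × 2^(12/12)
f = 880.00 Hz


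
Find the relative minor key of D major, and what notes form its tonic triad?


The relative minor shares the major's key signature and starts on its 6th degree
6th degree = a major 6th above the tonic; a major 6th above D is B
→ relative minor of D major is B minor
Tonic triad of B minor = root + minor 3rd + perfect 5th = B D F#
= B minor; triad = B D F#


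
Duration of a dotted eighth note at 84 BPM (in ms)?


One quarter-note beat = 60000 / BPM = 60000 / 84 ms
Dotted eighth note = 3/4 × quarter note
Duration = 3/4 × 60000 / 84 = 45000 / 84
= 535.7 ms


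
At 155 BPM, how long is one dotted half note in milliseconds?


Working:
One quarter-note beat = 60000 / BPM = 60000 / 155 ms
Dotted half note = 3 × quarter note
Duration = 3 × 60000 / 155 = 180000 / 155
= 1161.3 ms


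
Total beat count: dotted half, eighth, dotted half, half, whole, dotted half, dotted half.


Solution.
Beat values:
  dotted half = 3 beats
  eighth = 0.5 beats
  dotted half = 3 beats
  half = 2 beats
  whole = 4 beats
  dotted half = 3 beats
  dotted half = 3 beats
Sum = 3 + 0.5 + 3 + 2 + 4 + 3 + 3
= 18.5 beats


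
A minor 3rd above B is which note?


Working:
A 3rd spans 3 letter names, so from B we land on D
A minor 3rd = 3 semitones above B
Spell D at that pitch: D
= D


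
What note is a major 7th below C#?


Working:
A 7th spans 7 letter names, so from C we land on D
A major 7th = 11 semitones below C#
Spell D at that pitch: D
= D


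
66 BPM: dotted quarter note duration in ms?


Step by step:
One quarter-note beat = 60000 / BPM = 60000 / 66 ms
Dotted quarter note = 3/2 × quarter note
Duration = 3/2 × 60000 / 66 = 90000 / 66
= 1363.6 ms


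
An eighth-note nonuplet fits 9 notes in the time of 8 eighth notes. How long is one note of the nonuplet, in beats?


Nonuplet: 9 notes occupy the space of 8 eighth notes
Space = 8 × 1/2 = 4 beats
Each nonuplet note = 4 / 9 = 4/9 beats
= 4/9 beats


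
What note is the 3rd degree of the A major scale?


Solution.
Major scale pattern: W-W-H-W-W-W-H (2-2-1-2-2-2-1 semitones)
Starting from A:
  A + 2 semitones → B
  B + 2 semitones → C#
  C# + 1 semitone → D
  D + 2 semitones → E
  E + 2 semitones → F#
  F# + 2 semitones → G#
  G# + 1 semitone → A
Scale: A B C# D E F# G#
Degree 3 = C#


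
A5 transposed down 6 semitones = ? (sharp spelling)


A5: chromatic position 9 in octave 5 → absolute = 5×12 + 9 = 69
Transpose down 6: 69 - 6 = 63
63 = 5×12 + 3 → D# in octave 5
Result = D#5


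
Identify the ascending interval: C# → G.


Reasoning:
Letter names: C → G spans 5 letter names → a 5th
Semitones: C# → G = 6 half-steps
A 5th of 6 semitones is a diminished 5th
= diminished 5th


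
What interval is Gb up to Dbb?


Reasoning:
Letter names: G → D spans 5 letter names → a 5th
Semitones: Gb → Dbb = 6 half-steps
A 5th of 6 semitones is a diminished 5th
= diminished 5th


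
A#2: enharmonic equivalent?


Enharmonic notes sound the same pitch but are spelled with different letter names
A# and Bb name the same pitch class
= Bb2


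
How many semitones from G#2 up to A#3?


Reasoning:
Absolute semitone position = octave×12 + chromatic position
G#2: 2×12 + 8 = 32
A#3: 3×12 + 10 = 46
Difference = 46 - 32 = 14
= 14 semitones


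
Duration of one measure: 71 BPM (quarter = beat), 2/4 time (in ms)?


Let's work it out.
Quarter-note beat duration = 60000 / 71 ms
Beats per measure (2/4) = 2
One measure = 2 × 60000 / 71 = 120000 / 71 ms
= 1690.1 ms


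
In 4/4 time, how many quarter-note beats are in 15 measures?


Working:
Time signature 4/4: the bottom number 4 means the quarter note gets one count
The top number 4 means 4 quarter-note beats per measure
Total = 4 × 15 measures
= 60 quarter-note beats


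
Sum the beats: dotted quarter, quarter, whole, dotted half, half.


Beat values:
  dotted quarter = 1.5 beats
  quarter = 1 beat
  whole = 4 beats
  dotted half = 3 beats
  half = 2 beats
Sum = 1.5 + 1 + 4 + 3 + 2
= 11.5 beats


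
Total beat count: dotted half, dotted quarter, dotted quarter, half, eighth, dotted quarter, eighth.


Working:
Beat values:
  dotted half = 3 beats
  dotted quarter = 1.5 beats
  dotted quarter = 1.5 beats
  half = 2 beats
  eighth = 0.5 beats
  dotted quarter = 1.5 beats
  eighth = 0.5 beats
Sum = 3 + 1.5 + 1.5 + 2 + 0.5 + 1.5 + 0.5
= 10.5 beats


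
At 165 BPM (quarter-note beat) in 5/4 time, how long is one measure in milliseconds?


Quarter-note beat duration = 60000 / 165 ms
Beats per measure (5/4) = 5
One measure = 5 × 60000 / 165 = 300000 / 165 ms
= 1818.2 ms


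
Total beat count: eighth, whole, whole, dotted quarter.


Working:
Beat values:
  eighth = 0.5 beats
  whole = 4 beats
  whole = 4 beats
  dotted quarter = 1.5 beats
Sum = 0.5 + 4 + 4 + 1.5
= 10 beats


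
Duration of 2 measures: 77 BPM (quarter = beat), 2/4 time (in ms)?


Let's work it out.
Quarter-note beat duration = 60000 / 77 ms
Beats per measure (2/4) = 2
One measure = 2 × 60000 / 77 = 120000 / 77 ms
2 measures = 2 × 120000 / 77 = 240000 / 77
= 3116.9 ms


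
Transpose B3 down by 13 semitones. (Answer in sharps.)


B3: chromatic position 11 in octave 3 → absolute = 3×12 + 11 = 47
Transpose down 13: 47 - 13 = 34
34 = 2×12 + 10 → A# in octave 2
Result = A#2


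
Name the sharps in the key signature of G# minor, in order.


Sharp minor keys follow the circle of fifths: A(0), E(1), B(2), F#(3), C#(4), G#(5), D#(6), A#(7)
G# minor has 5 sharps
Order of sharps: F# C# G# D# A# E# B# → first 5: F#, C#, G#, D#, A#
= F#, C#, G#, D#, A#


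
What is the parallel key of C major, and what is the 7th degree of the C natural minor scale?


Working:
Parallel keys share the same tonic but differ in mode
C major → parallel is C minor
C natural minor scale: C D Eb F G Ab Bb
= C minor; 7th degree = Bb


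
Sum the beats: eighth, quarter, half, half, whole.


Let's work it out.
Beat values:
  eighth = 0.5 beats
  quarter = 1 beat
  half = 2 beats
  half = 2 beats
  whole = 4 beats
Sum = 0.5 + 1 + 2 + 2 + 4
= 9.5 beats


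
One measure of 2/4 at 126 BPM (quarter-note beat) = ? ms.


Quarter-note beat duration = 60000 / 126 ms
Beats per measure (2/4) = 2
One measure = 2 × 60000 / 126 = 120000 / 126 ms
= 952.4 ms


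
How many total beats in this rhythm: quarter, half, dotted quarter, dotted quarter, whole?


Let's work it out.
Beat values:
  quarter = 1 beat
  half = 2 beats
  dotted quarter = 1.5 beats
  dotted quarter = 1.5 beats
  whole = 4 beats
Sum = 1 + 2 + 1.5 + 1.5 + 4
= 10 beats


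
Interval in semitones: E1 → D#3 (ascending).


Let's work it out.
Absolute semitone position = octave×12 + chromatic position
E1: 1×12 + 4 = 16
D#3: 3×12 + 3 = 39
Difference = 39 - 16 = 23
= 23 semitones


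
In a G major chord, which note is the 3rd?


Step by step:
Major triad = root + major 3rd (4 semitones) + perfect 5th (7 semitones)
A triad on G stacks thirds, so the chord tones use letter names G-B-D
Root: G
Major 3rd above G: B
Perfect 5th above G: D
The 3rd = B


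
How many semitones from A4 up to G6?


Working:
Absolute semitone position = octave×12 + chromatic position
A4: 4×12 + 9 = 57
G6: 6×12 + 7 = 79
Difference = 79 - 57 = 22
= 22 semitones


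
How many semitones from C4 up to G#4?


Solution.
Absolute semitone position = octave×12 + chromatic position
C4: 4×12 + 0 = 48
G#4: 4×12 + 8 = 56
Difference = 56 - 48 = 8
= 8 semitones


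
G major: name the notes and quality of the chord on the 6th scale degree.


Working:
G major scale: G A B C D E F#
Diatonic triad on degree 6 stacks scale notes 6, 1, 3: E G B
E→G = 3 semitones; E→B = 7 semitones → minor triad
= E G B (minor)


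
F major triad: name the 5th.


Reasoning:
Major triad = root + major 3rd (4 semitones) + perfect 5th (7 semitones)
A triad on F stacks thirds, so the chord tones use letter names F-A-C
Root: F
Major 3rd above F: A
Perfect 5th above F: C
The 5th = C


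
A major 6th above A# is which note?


Let's work it out.
A 6th spans 6 letter names, so from A we land on F
A major 6th = 9 semitones above A#
Spell F at that pitch: F##
= F##


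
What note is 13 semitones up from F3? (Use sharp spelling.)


Step by step:
F3: chromatic position 5 in octave 3 → absolute = 3×12 + 5 = 41
Transpose up 13: 41 + 13 = 54
54 = 4×12 + 6 → F# in octave 4
Result = F#4


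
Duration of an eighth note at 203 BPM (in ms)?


Working:
One quarter-note beat = 60000 / BPM = 60000 / 203 ms
Eighth note = 1/2 × quarter note
Duration = 1/2 × 60000 / 203 = 30000 / 203
= 147.8 ms


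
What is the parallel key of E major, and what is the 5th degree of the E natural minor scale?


Parallel keys share the same tonic but differ in mode
E major → parallel is E minor
E natural minor scale: E F# G A B C D
= E minor; 5th degree = B


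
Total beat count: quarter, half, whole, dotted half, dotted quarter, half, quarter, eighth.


Let's work it out.
Beat values:
  quarter = 1 beat
  half = 2 beats
  whole = 4 beats
  dotted half = 3 beats
  dotted quarter = 1.5 beats
  half = 2 beats
  quarter = 1 beat
  eighth = 0.5 beats
Sum = 1 + 2 + 4 + 3 + 1.5 + 2 + 1 + 0.5
= 15 beats


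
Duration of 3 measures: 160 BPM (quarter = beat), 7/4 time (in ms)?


Quarter-note beat duration = 60000 / 160 ms
Beats per measure (7/4) = 7
One measure = 7 × 60000 / 160 = 420000 / 160 ms
3 measures = 3 × 420000 / 160 = 1260000 / 160
= 7875.0 ms


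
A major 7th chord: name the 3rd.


Major 7th chord = root + major 3rd + perfect 5th + major 7th
Seventh chords stack in thirds, so the letter names are A-C-E-G
Root: A
Major 3rd above A: C#
Perfect 5th above A: E
Major 7th above A: G#
The 3rd = C#


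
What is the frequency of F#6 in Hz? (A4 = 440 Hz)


Working:
f = 440 × 2^(n/12) where n = semitones from A4
F#6: 21 semitones from A4
f = 440 × 2^(21/12)
f = 1479.98 Hz


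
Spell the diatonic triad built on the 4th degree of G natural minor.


G natural minor scale: G A Bb C D Eb F
Diatonic triad on degree 4 stacks scale notes 4, 6, 1: C Eb G
C→Eb = 3 semitones; C→G = 7 semitones → minor triad
= C Eb G (minor)


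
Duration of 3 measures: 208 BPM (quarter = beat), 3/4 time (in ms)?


Working:
Quarter-note beat duration = 60000 / 208 ms
Beats per measure (3/4) = 3
One measure = 3 × 60000 / 208 = 180000 / 208 ms
3 measures = 3 × 180000 / 208 = 540000 / 208
= 2596.2 ms


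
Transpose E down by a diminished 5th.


diminished 5th: 5 letter names, 6 semitones
Letter: E - 4 → A
Pitch: E - 6 semitones, spelled as an A → A#
= A#


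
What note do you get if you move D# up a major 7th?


major 7th: 7 letter names, 11 semitones
Letter: D + 6 → C
Pitch: D# + 11 semitones, spelled as a C → C##
= C##


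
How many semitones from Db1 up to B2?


Working:
Absolute semitone position = octave×12 + chromatic position
Db1: 1×12 + 1 = 13
B2: 2×12 + 11 = 35
Difference = 35 - 13 = 22
= 22 semitones


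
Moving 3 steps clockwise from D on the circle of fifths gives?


Let's work it out.
Each clockwise step on the circle of fifths moves up a perfect 5th
From D: D → A → E → B
= B


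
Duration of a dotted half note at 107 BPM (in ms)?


Solution.
One quarter-note beat = 60000 / BPM = 60000 / 107 ms
Dotted half note = 3 × quarter note
Duration = 3 × 60000 / 107 = 180000 / 107
= 1682.2 ms


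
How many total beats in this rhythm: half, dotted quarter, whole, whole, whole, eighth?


Solution.
Beat values:
  half = 2 beats
  dotted quarter = 1.5 beats
  whole = 4 beats
  whole = 4 beats
  whole = 4 beats
  eighth = 0.5 beats
Sum = 2 + 1.5 + 4 + 4 + 4 + 0.5
= 16 beats


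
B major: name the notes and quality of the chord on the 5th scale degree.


Let's work it out.
B major scale: B C# D# E F# G# A#
Diatonic triad on degree 5 stacks scale notes 5, 7, 2: F# A# C#
F#→A# = 4 semitones; F#→C# = 7 semitones → major triad
= F# A# C# (major)


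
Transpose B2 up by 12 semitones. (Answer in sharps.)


B2: chromatic position 11 in octave 2 → absolute = 2×12 + 11 = 35
Transpose up 12: 35 + 12 = 47
47 = 3×12 + 11 → B in octave 3
Result = B3


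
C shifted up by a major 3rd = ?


major 3rd: 3 letter names, 4 semitones
Letter: C + 2 → E
Pitch: C + 4 semitones, spelled as an E → E
= E


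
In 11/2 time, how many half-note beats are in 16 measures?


Solution.
Time signature 11/2: the bottom number 2 means the half note gets one count
The top number 11 means 11 half-note beats per measure
Total = 11 × 16 measures
= 176 half-note beats


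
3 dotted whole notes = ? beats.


Let's work it out.
Base whole note = 4 beats
Dot 1 adds half the previous value: +2
One dotted whole = 4 + 2 = 6
3 of them = 3 × 6 = 18
= 18 beats


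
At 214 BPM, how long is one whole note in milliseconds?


Reasoning:
One quarter-note beat = 60000 / BPM = 60000 / 214 ms
Whole note = 4 × quarter note
Duration = 4 × 60000 / 214 = 240000 / 214
= 1121.5 ms


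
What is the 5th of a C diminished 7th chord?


Step by step:
Diminished 7th chord = root + minor 3rd + diminished 5th + diminished 7th
Seventh chords stack in thirds, so the letter names are C-E-G-B
Root: C
Minor 3rd above C: Eb
Diminished 5th above C: Gb
Diminished 7th above C: Bbb
The 5th = Gb


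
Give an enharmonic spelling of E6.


Step by step:
Enharmonic notes sound the same pitch but are spelled with different letter names
E and D## name the same pitch class
= D##6


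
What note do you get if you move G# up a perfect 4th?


perfect 4th: 4 letter names, 5 semitones
Letter: G + 3 → C
Pitch: G# + 5 semitones, spelled as a C → C#
= C#


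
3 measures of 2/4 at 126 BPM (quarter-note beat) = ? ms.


Quarter-note beat duration = 60000 / 126 ms
Beats per measure (2/4) = 2
One measure = 2 × 60000 / 126 = 120000 / 126 ms
3 measures = 3 × 120000 / 126 = 360000 / 126
= 2857.1 ms


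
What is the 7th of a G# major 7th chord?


Major 7th chord = root + major 3rd + perfect 5th + major 7th
Seventh chords stack in thirds, so the letter names are G-B-D-F
Root: G#
Major 3rd above G#: B#
Perfect 5th above G#: D#
Major 7th above G#: F##
The 7th = F##


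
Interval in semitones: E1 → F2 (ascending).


Reasoning:
Absolute semitone position = octave×12 + chromatic position
E1: 1×12 + 4 = 16
F2: 2×12 + 5 = 29
Difference = 29 - 16 = 13
= 13 semitones


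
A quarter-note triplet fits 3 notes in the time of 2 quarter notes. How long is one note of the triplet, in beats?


Let's work it out.
Triplet: 3 notes occupy the space of 2 quarter notes
Space = 2 × 1 = 2 beats
Each triplet note = 2 / 3 = 2/3 beats
= 2/3 beats


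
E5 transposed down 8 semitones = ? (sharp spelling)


Reasoning:
E5: chromatic position 4 in octave 5 → absolute = 5×12 + 4 = 64
Transpose down 8: 64 - 8 = 56
56 = 4×12 + 8 → G# in octave 4
Result = G#4


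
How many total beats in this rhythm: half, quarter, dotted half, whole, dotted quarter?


Beat values:
  half = 2 beats
  quarter = 1 beat
  dotted half = 3 beats
  whole = 4 beats
  dotted quarter = 1.5 beats
Sum = 2 + 1 + 3 + 4 + 1.5
= 11.5 beats


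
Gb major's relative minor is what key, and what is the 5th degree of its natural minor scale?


Let's work it out.
The relative minor shares the major's key signature and starts on its 6th degree
6th degree = a major 6th above the tonic; a major 6th above Gb is Eb
→ relative minor of Gb major is Eb minor
Eb natural minor scale: Eb F Gb Ab Bb Cb Db
= Eb minor; 5th degree = Bb


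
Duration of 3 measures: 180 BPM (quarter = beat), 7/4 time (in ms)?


Quarter-note beat duration = 60000 / 180 ms
Beats per measure (7/4) = 7
One measure = 7 × 60000 / 180 = 420000 / 180 ms
3 measures = 3 × 420000 / 180 = 1260000 / 180
= 7000.0 ms


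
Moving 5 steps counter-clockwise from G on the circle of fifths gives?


Reasoning:
Each counter-clockwise step moves down a perfect 5th (= up a perfect 4th)
From G: G → C → F → Bb → Eb → Ab
= Ab


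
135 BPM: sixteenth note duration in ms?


Let's work it out.
One quarter-note beat = 60000 / BPM = 60000 / 135 ms
Sixteenth note = 1/4 × quarter note
Duration = 1/4 × 60000 / 135 = 15000 / 135
= 111.1 ms


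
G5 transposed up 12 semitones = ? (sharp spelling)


G5: chromatic position 7 in octave 5 → absolute = 5×12 + 7 = 67
Transpose up 12: 67 + 12 = 79
79 = 6×12 + 7 → G in octave 6
Result = G6


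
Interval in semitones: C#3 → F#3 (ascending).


Solution.
Absolute semitone position = octave×12 + chromatic position
C#3: 3×12 + 1 = 37
F#3: 3×12 + 6 = 42
Difference = 42 - 37 = 5
= 5 semitones


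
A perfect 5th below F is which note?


Reasoning:
A 5th spans 5 letter names, so from F we land on B
A perfect 5th = 7 semitones below F
Spell B at that pitch: Bb
= Bb


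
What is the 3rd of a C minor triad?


Working:
Minor triad = root + minor 3rd (3 semitones) + perfect 5th (7 semitones)
A triad on C stacks thirds, so the chord tones use letter names C-E-G
Root: C
Minor 3rd above C: Eb
Perfect 5th above C: G
The 3rd = Eb


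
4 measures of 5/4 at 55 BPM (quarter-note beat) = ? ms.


Reasoning:
Quarter-note beat duration = 60000 / 55 ms
Beats per measure (5/4) = 5
One measure = 5 × 60000 / 55 = 300000 / 55 ms
4 measures = 4 × 300000 / 55 = 1200000 / 55
= 21818.2 ms


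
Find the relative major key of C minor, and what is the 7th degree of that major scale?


Reasoning:
The relative major shares the key signature and is a minor 3rd above the minor tonic
A minor 3rd above C is Eb
→ relative major of C minor is Eb major
Eb major scale: Eb F G Ab Bb C D
= Eb major; 7th degree = D


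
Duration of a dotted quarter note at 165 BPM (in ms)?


Solution.
One quarter-note beat = 60000 / BPM = 60000 / 165 ms
Dotted quarter note = 3/2 × quarter note
Duration = 3/2 × 60000 / 165 = 90000 / 165
= 545.5 ms


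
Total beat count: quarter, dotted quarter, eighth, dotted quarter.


Beat values:
  quarter = 1 beat
  dotted quarter = 1.5 beats
  eighth = 0.5 beats
  dotted quarter = 1.5 beats
Sum = 1 + 1.5 + 0.5 + 1.5
= 4.5 beats


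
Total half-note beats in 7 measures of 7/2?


Step by step:
Time signature 7/2: the bottom number 2 means the half note gets one count
The top number 7 means 7 half-note beats per measure
Total = 7 × 7 measures
= 49 half-note beats


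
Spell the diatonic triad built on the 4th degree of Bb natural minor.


Working:
Bb natural minor scale: Bb C Db Eb F Gb Ab
Diatonic triad on degree 4 stacks scale notes 4, 6, 1: Eb Gb Bb
Eb→Gb = 3 semitones; Eb→Bb = 7 semitones → minor triad
= Eb Gb Bb (minor)


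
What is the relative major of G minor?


Let's work it out.
The relative major shares the key signature and is a minor 3rd above the minor tonic
A minor 3rd above G is Bb
→ relative major of G minor is Bb major
= Bb major


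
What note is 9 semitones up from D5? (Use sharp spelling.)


Let's work it out.
D5: chromatic position 2 in octave 5 → absolute = 5×12 + 2 = 62
Transpose up 9: 62 + 9 = 71
71 = 5×12 + 11 → B in octave 5
Result = B5


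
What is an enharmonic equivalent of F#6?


Let's work it out.
Enharmonic notes sound the same pitch but are spelled with different letter names
F# and Gb name the same pitch class
= Gb6


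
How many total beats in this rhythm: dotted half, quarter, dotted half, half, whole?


Solution.
Beat values:
  dotted half = 3 beats
  quarter = 1 beat
  dotted half = 3 beats
  half = 2 beats
  whole = 4 beats
Sum = 3 + 1 + 3 + 2 + 4
= 13 beats


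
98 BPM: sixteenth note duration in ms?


Step by step:
One quarter-note beat = 60000 / BPM = 60000 / 98 ms
Sixteenth note = 1/4 × quarter note
Duration = 1/4 × 60000 / 98 = 15000 / 98
= 153.1 ms


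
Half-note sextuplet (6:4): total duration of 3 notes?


Solution.
Sextuplet: 6 notes occupy the space of 4 half notes
Space = 4 × 2 = 8 beats
Each sextuplet note = 8 / 6 = 4/3 beats
3 notes = 3 × 4/3 = 4
= 4 beats


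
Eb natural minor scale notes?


Natural minor scale pattern: W-H-W-W-H-W-W (2-1-2-2-1-2-2 semitones)
Starting from Eb:
  Eb + 2 semitones → F
  F + 1 semitone → Gb
  Gb + 2 semitones → Ab
  Ab + 2 semitones → Bb
  Bb + 1 semitone → Cb
  Cb + 2 semitones → Db
  Db + 2 semitones → Eb
Scale = Eb F Gb Ab Bb Cb Db


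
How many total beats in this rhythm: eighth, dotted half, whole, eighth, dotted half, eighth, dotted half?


Solution.
Beat values:
  eighth = 0.5 beats
  dotted half = 3 beats
  whole = 4 beats
  eighth = 0.5 beats
  dotted half = 3 beats
  eighth = 0.5 beats
  dotted half = 3 beats
Sum = 0.5 + 3 + 4 + 0.5 + 3 + 0.5 + 3
= 14.5 beats


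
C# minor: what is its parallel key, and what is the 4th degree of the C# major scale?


Working:
Parallel keys share the same tonic but differ in mode
C# minor → parallel is C# major
C# major scale: C# D# E# F# G# A# B#
= C# major; 4th degree = F#


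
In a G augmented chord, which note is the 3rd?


Augmented triad = root + major 3rd (4 semitones) + augmented 5th (8 semitones)
A triad on G stacks thirds, so the chord tones use letter names G-B-D
Root: G
Major 3rd above G: B
Augmented 5th above G: D#
The 3rd = B


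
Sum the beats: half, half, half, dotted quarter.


Beat values:
  half = 2 beats
  half = 2 beats
  half = 2 beats
  dotted quarter = 1.5 beats
Sum = 2 + 2 + 2 + 1.5
= 7.5 beats


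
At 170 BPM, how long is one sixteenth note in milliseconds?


Reasoning:
One quarter-note beat = 60000 / BPM = 60000 / 170 ms
Sixteenth note = 1/4 × quarter note
Duration = 1/4 × 60000 / 170 = 15000 / 170
= 88.2 ms


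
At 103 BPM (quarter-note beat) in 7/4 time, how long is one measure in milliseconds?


Working:
Quarter-note beat duration = 60000 / 103 ms
Beats per measure (7/4) = 7
One measure = 7 × 60000 / 103 = 420000 / 103 ms
= 4077.7 ms


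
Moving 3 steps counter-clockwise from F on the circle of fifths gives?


Solution.
Each counter-clockwise step moves down a perfect 5th (= up a perfect 4th)
From F: F → Bb → Eb → Ab
= Ab


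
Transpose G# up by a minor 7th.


Step by step:
minor 7th: 7 letter names, 10 semitones
Letter: G + 6 → F
Pitch: G# + 10 semitones, spelled as an F → F#
= F#


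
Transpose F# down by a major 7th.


Let's work it out.
major 7th: 7 letter names, 11 semitones
Letter: F - 6 → G
Pitch: F# - 11 semitones, spelled as a G → G
= G


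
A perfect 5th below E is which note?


Let's work it out.
A 5th spans 5 letter names, so from E we land on A
A perfect 5th = 7 semitones below E
Spell A at that pitch: A
= A


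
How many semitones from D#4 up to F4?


Step by step:
Absolute semitone position = octave×12 + chromatic position
D#4: 4×12 + 3 = 51
F4: 4×12 + 5 = 53
Difference = 53 - 51 = 2
= 2 semitones


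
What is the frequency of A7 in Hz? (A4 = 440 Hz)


f = 440 × 2^(n/12) where n = semitones from A4
A7: 36 semitones from A4
f = 440 × 2^(36/12)
f = 3520.00 Hz


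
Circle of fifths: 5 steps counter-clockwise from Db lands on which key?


Solution.
Each counter-clockwise step moves down a perfect 5th (= up a perfect 4th)
From Db: Db → F#/Gb → B → E → A → D
= D


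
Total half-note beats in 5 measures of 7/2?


Time signature 7/2: the bottom number 2 means the half note gets one count
The top number 7 means 7 half-note beats per measure
Total = 7 × 5 measures
= 35 half-note beats


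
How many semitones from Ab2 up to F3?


Absolute semitone position = octave×12 + chromatic position
Ab2: 2×12 + 8 = 32
F3: 3×12 + 5 = 41
Difference = 41 - 32 = 9
= 9 semitones


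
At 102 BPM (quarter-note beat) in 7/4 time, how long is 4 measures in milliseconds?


Quarter-note beat duration = 60000 / 102 ms
Beats per measure (7/4) = 7
One measure = 7 × 60000 / 102 = 420000 / 102 ms
4 measures = 4 × 420000 / 102 = 1680000 / 102
= 16470.6 ms


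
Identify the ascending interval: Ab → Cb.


Working:
Letter names: A → C spans 3 letter names → a 3rd
Semitones: Ab → Cb = 3 half-steps
A 3rd of 3 semitones is a minor 3rd
= minor 3rd


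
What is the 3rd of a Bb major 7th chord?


Solution.
Major 7th chord = root + major 3rd + perfect 5th + major 7th
Seventh chords stack in thirds, so the letter names are B-D-F-A
Root: Bb
Major 3rd above Bb: D
Perfect 5th above Bb: F
Major 7th above Bb: A
The 3rd = D


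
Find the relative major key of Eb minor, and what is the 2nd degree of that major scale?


Reasoning:
The relative major shares the key signature and is a minor 3rd above the minor tonic
A minor 3rd above Eb is Gb
→ relative major of Eb minor is Gb major
Gb major scale: Gb Ab Bb Cb Db Eb F
= Gb major; 2nd degree = Ab


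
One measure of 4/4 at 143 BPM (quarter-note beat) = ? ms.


Quarter-note beat duration = 60000 / 143 ms
Beats per measure (4/4) = 4
One measure = 4 × 60000 / 143 = 240000 / 143 ms
= 1678.3 ms


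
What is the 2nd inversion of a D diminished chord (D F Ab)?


Let's work it out.
Root position: D F Ab
2nd inversion: move root and 3rd up an octave
Bass note: Ab
Notes (bottom to top) = Ab D F


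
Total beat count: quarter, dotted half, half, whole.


Working:
Beat values:
  quarter = 1 beat
  dotted half = 3 beats
  half = 2 beats
  whole = 4 beats
Sum = 1 + 3 + 2 + 4
= 10 beats


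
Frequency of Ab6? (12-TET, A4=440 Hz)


Solution.
f = 440 × 2^(n/12) where n = semitones from A4
Ab6: 23 semitones from A4
f = 440 × 2^(23/12)
f = 1661.22 Hz


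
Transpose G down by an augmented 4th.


Working:
augmented 4th: 4 letter names, 6 semitones
Letter: G - 3 → D
Pitch: G - 6 semitones, spelled as a D → Db
= Db


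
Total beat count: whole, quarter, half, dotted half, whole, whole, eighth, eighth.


Beat values:
  whole = 4 beats
  quarter = 1 beat
  half = 2 beats
  dotted half = 3 beats
  whole = 4 beats
  whole = 4 beats
  eighth = 0.5 beats
  eighth = 0.5 beats
Sum = 4 + 1 + 2 + 3 + 4 + 4 + 0.5 + 0.5
= 19 beats
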